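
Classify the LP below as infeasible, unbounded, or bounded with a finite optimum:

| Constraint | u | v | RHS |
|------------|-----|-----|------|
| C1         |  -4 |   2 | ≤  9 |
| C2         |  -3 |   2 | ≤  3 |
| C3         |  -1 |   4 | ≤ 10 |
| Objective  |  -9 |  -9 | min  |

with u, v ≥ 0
Feasible point: (0, 0) satisfies every constraint, so the LP is feasible.
Direction d = (1, 0): for each constraint row a, a·d ≤ 0 —
  (-4)(1) + (2)(0) = -4 ≤ 0
  (-3)(1) + (2)(0) = -3 ≤ 0
  (-1)(1) + (4)(0) = -1 ≤ 0
and d ≥ 0, so (0, 0) + t·d stays feasible for every t ≥ 0. Along this ray z = -9u - 9v changes by -9 per unit t, so z → −∞.

Unbounded: there is a feasible ray along which z → −∞.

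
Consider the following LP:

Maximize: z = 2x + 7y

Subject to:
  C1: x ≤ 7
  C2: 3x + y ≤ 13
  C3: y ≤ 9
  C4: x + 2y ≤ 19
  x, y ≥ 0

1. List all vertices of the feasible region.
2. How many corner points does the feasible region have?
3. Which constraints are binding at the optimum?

1. (0, 0), (4.333, 0), (1.4, 8.8), (1, 9), (0, 9)
2. 5
3. C3, C4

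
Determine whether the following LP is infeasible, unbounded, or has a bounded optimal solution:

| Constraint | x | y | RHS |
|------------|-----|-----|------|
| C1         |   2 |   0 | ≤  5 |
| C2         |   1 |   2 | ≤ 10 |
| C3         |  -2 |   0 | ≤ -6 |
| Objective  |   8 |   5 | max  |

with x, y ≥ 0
C1 requires 2x ≤ 5, while C3 (-2x ≤ -6) is equivalent to 2x ≥ 6. Together they would need 6 ≤ 2x ≤ 5, which is impossible since 6 > 5. No point satisfies all constraints.

Infeasible: no point satisfies all constraints simultaneously.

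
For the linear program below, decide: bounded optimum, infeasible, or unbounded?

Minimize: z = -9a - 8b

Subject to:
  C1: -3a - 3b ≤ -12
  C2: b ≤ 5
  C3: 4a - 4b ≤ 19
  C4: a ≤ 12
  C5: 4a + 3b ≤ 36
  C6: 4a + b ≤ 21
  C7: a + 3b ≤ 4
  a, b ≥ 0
The point (4, 0) satisfies every constraint, so the LP is feasible; the constraints give a ≤ 12 and b ≤ 5, which with a, b ≥ 0 keep the feasible region inside a bounded box. A feasible, bounded LP attains a finite optimum at a vertex.

Evaluating z = -9a - 8b at each vertex:
  (4, 0): z = -36

The LP has an optimal solution: (4, 0) with z = -36.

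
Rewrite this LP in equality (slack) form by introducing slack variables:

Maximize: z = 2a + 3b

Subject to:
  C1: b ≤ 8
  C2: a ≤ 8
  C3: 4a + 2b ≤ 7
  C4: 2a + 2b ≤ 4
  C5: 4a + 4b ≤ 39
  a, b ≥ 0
max z = 2a + 3b

s.t.
  b + s1 = 8
  a + s2 = 8
  4a + 2b + s3 = 7
  2a + 2b + s4 = 4
  4a + 4b + s5 = 39
  a, b, s1, s2, s3, s4, s5 ≥ 0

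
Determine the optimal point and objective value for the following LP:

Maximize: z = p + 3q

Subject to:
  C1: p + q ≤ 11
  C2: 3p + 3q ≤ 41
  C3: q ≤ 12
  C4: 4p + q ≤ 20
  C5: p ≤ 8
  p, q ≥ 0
Each vertex is the intersection of two constraint boundaries that also satisfies all remaining constraints:
  p = 0 and q = 0 → (0, 0)
  4p + q = 20 and q = 0 → (5, 0)
  p + q = 11 and 4p + q = 20 → (3, 8)
  p + q = 11 and p = 0 → (0, 11)

Evaluating z = p + 3q at each vertex:
  (0, 0): z = 0
  (5, 0): z = 5
  (3, 8): z = 27
  (0, 11): z = 33

The maximum is at (0, 11) with z = 33.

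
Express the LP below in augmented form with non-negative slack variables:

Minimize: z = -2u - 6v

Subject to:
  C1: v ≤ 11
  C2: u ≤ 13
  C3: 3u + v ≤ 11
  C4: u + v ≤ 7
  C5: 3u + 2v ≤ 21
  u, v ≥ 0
min z = -2u - 6v

s.t.
  v + s1 = 11
  u + s2 = 13
  3u + v + s3 = 11
  u + v + s4 = 7
  3u + 2v + s5 = 21
  u, v, s1, s2, s3, s4, s5 ≥ 0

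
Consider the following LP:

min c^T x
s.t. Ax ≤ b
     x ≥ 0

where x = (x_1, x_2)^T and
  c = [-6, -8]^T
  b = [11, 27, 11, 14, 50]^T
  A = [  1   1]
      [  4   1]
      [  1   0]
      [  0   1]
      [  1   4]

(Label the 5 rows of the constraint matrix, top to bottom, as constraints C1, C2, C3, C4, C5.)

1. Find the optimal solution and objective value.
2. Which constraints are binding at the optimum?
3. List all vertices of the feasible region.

1. x_1 = 0, x_2 = 11, z = -88
2. C1, x_1 ≥ 0
3. (0, 0), (6.75, 0), (5.333, 5.667), (0, 11)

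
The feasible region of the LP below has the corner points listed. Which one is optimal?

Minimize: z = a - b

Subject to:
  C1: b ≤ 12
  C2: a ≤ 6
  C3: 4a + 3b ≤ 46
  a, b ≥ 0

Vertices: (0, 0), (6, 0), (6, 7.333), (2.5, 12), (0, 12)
(0, 12) with z = -12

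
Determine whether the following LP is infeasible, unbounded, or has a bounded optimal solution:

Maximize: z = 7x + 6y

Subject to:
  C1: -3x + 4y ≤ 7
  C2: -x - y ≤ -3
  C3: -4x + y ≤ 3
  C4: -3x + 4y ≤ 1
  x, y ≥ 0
Feasible point: (2, 1) satisfies every constraint, so the LP is feasible.
Direction d = (1, 0): for each constraint row a, a·d ≤ 0 —
  (-3)(1) + (4)(0) = -3 ≤ 0
  (-1)(1) + (-1)(0) = -1 ≤ 0
  (-4)(1) + (1)(0) = -4 ≤ 0
  (-3)(1) + (4)(0) = -3 ≤ 0
and d ≥ 0, so (2, 1) + t·d stays feasible for every t ≥ 0. Along this ray z = 7x + 6y changes by 7 per unit t, so z → +∞.

Unbounded: there is a feasible ray along which z → +∞.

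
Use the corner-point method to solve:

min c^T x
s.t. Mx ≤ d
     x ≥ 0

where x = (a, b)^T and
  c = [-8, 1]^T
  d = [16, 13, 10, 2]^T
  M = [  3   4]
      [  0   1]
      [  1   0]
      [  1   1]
a = 2, b = 0, z = -16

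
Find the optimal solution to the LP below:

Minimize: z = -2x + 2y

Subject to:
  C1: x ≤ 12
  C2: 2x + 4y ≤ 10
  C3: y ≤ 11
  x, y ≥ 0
x = 5, y = 0, z = -10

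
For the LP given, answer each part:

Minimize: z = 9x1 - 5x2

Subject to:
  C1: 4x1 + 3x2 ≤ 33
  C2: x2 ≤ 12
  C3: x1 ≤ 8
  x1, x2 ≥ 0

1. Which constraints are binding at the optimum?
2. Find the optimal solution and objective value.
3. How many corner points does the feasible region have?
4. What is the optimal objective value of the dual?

1. C1, x1 ≥ 0
2. x1 = 0, x2 = 11, z = -55
3. 4
4. -55 (by strong duality, equal to the primal optimum)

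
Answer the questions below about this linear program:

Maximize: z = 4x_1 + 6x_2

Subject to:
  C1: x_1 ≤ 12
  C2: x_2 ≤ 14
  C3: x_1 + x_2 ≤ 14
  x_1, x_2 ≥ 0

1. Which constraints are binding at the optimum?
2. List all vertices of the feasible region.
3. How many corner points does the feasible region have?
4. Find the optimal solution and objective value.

1. C2, C3, x_1 ≥ 0
2. (0, 0), (12, 0), (12, 2), (0, 14)
3. 4
4. x_1 = 0, x_2 = 14, z = 84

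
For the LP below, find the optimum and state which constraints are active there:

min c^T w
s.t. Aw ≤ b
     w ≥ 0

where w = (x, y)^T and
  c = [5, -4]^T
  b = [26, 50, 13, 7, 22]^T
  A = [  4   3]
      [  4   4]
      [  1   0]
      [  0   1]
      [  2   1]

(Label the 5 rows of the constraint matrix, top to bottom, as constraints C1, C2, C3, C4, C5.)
Optimal: x = 0, y = 7
Slack at optimum:
  C1: slack = 5
  C2: slack = 22
  C3: slack = 13
  C4: slack = 0 (binding)
  C5: slack = 15
  x ≥ 0: x = 0 (binding)
  y ≥ 0: y = 7
Binding constraints: C4, x ≥ 0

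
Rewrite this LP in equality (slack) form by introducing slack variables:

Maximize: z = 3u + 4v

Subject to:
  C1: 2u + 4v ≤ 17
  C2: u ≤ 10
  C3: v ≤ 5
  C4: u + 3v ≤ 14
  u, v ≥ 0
max z = 3u + 4v

s.t.
  2u + 4v + s1 = 17
  u + s2 = 10
  v + s3 = 5
  u + 3v + s4 = 14
  u, v, s1, s2, s3, s4 ≥ 0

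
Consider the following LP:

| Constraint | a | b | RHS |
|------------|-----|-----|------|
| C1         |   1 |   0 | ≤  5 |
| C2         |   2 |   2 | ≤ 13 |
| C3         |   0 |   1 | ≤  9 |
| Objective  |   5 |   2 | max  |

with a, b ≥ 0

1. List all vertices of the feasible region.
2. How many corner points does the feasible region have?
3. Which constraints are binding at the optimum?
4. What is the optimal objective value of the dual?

1. (0, 0), (5, 0), (5, 1.5), (0, 6.5)
2. 4
3. C1, C2
4. 28 (by strong duality, equal to the primal optimum)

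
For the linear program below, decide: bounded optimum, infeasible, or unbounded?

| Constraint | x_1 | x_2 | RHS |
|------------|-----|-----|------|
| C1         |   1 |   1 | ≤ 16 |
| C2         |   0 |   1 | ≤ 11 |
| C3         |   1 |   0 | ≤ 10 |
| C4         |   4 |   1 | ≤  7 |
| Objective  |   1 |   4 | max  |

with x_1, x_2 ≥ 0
The point (0, 7) satisfies every constraint, so the LP is feasible; the constraints give x_1 ≤ 10 and x_2 ≤ 11, which with x_1, x_2 ≥ 0 keep the feasible region inside a bounded box. A feasible, bounded LP attains a finite optimum at a vertex.

Evaluating z = x_1 + 4x_2 at each vertex:
  (0, 0): z = 0
  (1.75, 0): z = 1.75
  (0, 7): z = 28

Feasible with finite optimum z* = 28 at (0, 7).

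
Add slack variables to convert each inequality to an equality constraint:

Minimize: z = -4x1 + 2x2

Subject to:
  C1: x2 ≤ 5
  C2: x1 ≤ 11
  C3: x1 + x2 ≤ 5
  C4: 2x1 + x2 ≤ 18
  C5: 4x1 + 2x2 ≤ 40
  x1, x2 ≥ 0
min z = -4x1 + 2x2

s.t.
  x2 + s1 = 5
  x1 + s2 = 11
  x1 + x2 + s3 = 5
  2x1 + x2 + s4 = 18
  4x1 + 2x2 + s5 = 40
  x1, x2, s1, s2, s3, s4, s5 ≥ 0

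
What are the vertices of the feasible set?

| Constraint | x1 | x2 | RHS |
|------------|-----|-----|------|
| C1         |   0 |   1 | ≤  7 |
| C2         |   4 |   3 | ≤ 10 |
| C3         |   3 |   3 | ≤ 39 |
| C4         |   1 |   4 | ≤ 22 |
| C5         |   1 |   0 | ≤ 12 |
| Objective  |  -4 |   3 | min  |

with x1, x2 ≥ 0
Each vertex is the intersection of two constraint boundaries that also satisfies all remaining constraints:
  x1 = 0 and x2 = 0 → (0, 0)
  4x1 + 3x2 = 10 and x2 = 0 → (2.5, 0)
  4x1 + 3x2 = 10 and x1 = 0 → (0, 3.333)

Vertices: (0, 0), (2.5, 0), (0, 3.333)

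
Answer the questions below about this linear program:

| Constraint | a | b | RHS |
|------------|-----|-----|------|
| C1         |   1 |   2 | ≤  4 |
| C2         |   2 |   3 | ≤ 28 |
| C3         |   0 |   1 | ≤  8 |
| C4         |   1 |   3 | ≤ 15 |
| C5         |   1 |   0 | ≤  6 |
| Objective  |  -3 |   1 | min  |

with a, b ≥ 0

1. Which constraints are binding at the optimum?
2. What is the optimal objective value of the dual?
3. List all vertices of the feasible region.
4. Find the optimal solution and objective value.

1. C1, b ≥ 0
2. -12 (by strong duality, equal to the primal optimum)
3. (0, 0), (4, 0), (0, 2)
4. a = 4, b = 0, z = -12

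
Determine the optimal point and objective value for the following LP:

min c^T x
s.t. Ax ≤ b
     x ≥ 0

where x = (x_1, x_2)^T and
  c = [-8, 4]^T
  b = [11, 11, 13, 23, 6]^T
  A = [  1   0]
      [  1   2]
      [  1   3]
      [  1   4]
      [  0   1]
x_1 = 11, x_2 = 0, z = -88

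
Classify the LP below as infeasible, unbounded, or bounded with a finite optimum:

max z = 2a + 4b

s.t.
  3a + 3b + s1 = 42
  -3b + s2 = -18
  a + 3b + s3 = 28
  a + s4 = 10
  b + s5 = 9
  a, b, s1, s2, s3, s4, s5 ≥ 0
The point (7, 7) satisfies every constraint, so the LP is feasible; the constraints give a ≤ 10 and b ≤ 9, which with a, b ≥ 0 keep the feasible region inside a bounded box. A feasible, bounded LP attains a finite optimum at a vertex.

Evaluating z = 2a + 4b at each vertex:
  (0, 6): z = 24
  (8, 6): z = 40
  (7, 7): z = 42
  (1, 9): z = 38
  (0, 9): z = 36

Bounded optimum: z* = 42 at (7, 7).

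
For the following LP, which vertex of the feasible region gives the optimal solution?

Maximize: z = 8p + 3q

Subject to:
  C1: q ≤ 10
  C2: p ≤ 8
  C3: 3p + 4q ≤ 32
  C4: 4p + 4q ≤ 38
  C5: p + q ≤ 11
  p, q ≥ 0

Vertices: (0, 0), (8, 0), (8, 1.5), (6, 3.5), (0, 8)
(8, 1.5) with z = 68.5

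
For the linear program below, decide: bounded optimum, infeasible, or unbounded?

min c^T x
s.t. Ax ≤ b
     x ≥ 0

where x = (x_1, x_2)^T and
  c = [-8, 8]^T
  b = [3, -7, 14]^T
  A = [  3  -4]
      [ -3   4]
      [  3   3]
One constraint requires 3x_1 - 4x_2 ≤ 3, while the constraint -3x_1 + 4x_2 ≤ -7 is equivalent to 3x_1 - 4x_2 ≥ 7. Together they would need 7 ≤ 3x_1 - 4x_2 ≤ 3, which is impossible since 7 > 3. No point satisfies all constraints.

Infeasible: no point satisfies all constraints simultaneously.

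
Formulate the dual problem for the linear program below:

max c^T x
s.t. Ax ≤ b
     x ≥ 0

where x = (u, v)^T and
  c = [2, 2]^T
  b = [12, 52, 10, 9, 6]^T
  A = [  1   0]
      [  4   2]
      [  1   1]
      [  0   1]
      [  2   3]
Minimize: z = 12y1 + 52y2 + 10y3 + 9y4 + 6y5

Subject to:
  C1: -y1 - 4y2 - y3 - 2y5 ≤ -2
  C2: -2y2 - y3 - y4 - 3y5 ≤ -2
  y1, y2, y3, y4, y5 ≥ 0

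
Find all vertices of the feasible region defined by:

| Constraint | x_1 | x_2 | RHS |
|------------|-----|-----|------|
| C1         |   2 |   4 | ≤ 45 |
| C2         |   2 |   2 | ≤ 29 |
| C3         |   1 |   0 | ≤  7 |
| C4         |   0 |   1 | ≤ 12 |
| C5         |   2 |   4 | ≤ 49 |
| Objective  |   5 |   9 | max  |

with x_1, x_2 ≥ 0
Each vertex is the intersection of two constraint boundaries that also satisfies all remaining constraints:
  x_1 = 0 and x_2 = 0 → (0, 0)
  x_1 = 7 and x_2 = 0 → (7, 0)
  2x_1 + 2x_2 = 29 and x_1 = 7 → (7, 7.5)
  2x_1 + 4x_2 = 45 and 2x_1 + 2x_2 = 29 → (6.5, 8)
  2x_1 + 4x_2 = 45 and x_1 = 0 → (0, 11.25)

Vertices: (0, 0), (7, 0), (7, 7.5), (6.5, 8), (0, 11.25)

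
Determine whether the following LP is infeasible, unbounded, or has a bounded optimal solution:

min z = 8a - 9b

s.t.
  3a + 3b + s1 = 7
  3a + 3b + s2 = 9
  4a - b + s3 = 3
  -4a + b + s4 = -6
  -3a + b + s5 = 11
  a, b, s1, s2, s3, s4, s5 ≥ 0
The row 4a - b + s3 = 3 with s3 ≥ 0 requires 4a - b ≤ 3, while the row -4a + b + s4 = -6 with s4 ≥ 0 is equivalent to 4a - b ≥ 6. Together they would need 6 ≤ 4a - b ≤ 3, which is impossible since 6 > 3. No point satisfies all constraints.

The feasible region is empty; the LP is infeasible.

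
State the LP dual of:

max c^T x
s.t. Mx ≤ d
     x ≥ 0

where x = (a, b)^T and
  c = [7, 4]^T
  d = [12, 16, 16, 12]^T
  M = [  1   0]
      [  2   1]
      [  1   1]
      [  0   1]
Minimize: z = 12y1 + 16y2 + 16y3 + 12y4

Subject to:
  C1: -y1 - 2y2 - y3 ≤ -7
  C2: -y2 - y3 - y4 ≤ -4
  y1, y2, y3, y4 ≥ 0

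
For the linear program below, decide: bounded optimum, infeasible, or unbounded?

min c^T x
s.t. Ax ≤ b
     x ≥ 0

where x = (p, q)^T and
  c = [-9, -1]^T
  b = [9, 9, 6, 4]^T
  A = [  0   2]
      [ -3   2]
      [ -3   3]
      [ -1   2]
Feasible point: (0, 0) satisfies every constraint, so the LP is feasible.
Direction d = (1, 0): for each constraint row a, a·d ≤ 0 —
  (0)(1) + (2)(0) = 0 ≤ 0
  (-3)(1) + (2)(0) = -3 ≤ 0
  (-3)(1) + (3)(0) = -3 ≤ 0
  (-1)(1) + (2)(0) = -1 ≤ 0
and d ≥ 0, so (0, 0) + t·d stays feasible for every t ≥ 0. Along this ray z = -9p - q changes by -9 per unit t, so z → −∞.

Unbounded: there is a feasible ray along which z → −∞.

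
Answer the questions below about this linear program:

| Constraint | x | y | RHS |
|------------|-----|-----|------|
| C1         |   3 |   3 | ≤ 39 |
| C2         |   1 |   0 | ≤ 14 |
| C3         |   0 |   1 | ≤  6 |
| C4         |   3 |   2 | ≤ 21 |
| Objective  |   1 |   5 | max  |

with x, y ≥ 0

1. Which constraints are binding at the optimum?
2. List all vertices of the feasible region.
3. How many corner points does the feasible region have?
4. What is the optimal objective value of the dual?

1. C3, C4
2. (0, 0), (7, 0), (3, 6), (0, 6)
3. 4
4. 33 (by strong duality, equal to the primal optimum)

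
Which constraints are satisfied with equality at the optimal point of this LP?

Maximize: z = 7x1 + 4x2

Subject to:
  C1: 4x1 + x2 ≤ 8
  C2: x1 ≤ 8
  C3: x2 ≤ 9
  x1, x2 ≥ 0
Optimal: x1 = 0, x2 = 8
Slack at optimum:
  C1: slack = 0 (binding)
  C2: slack = 8
  C3: slack = 1
  x1 ≥ 0: x1 = 0 (binding)
  x2 ≥ 0: x2 = 8
Binding constraints: C1, x1 ≥ 0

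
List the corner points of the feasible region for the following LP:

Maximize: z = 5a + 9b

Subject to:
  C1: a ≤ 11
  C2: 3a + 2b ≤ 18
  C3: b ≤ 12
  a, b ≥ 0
Each vertex is the intersection of two constraint boundaries that also satisfies all remaining constraints:
  a = 0 and b = 0 → (0, 0)
  3a + 2b = 18 and b = 0 → (6, 0)
  3a + 2b = 18 and a = 0 → (0, 9)

Vertices: (0, 0), (6, 0), (0, 9)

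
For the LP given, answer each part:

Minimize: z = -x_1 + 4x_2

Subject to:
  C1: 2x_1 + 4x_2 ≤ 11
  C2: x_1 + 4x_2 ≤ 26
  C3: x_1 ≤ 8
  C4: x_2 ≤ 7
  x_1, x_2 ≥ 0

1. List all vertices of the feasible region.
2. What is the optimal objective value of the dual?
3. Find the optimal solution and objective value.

1. (0, 0), (5.5, 0), (0, 2.75)
2. -5.5 (by strong duality, equal to the primal optimum)
3. x_1 = 5.5, x_2 = 0, z = -5.5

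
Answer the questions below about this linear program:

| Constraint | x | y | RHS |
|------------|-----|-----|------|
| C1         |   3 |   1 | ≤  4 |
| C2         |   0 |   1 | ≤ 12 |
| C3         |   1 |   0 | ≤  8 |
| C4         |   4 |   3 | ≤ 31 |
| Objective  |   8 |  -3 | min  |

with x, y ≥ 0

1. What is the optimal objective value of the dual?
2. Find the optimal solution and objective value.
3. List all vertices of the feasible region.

1. -12 (by strong duality, equal to the primal optimum)
2. x = 0, y = 4, z = -12
3. (0, 0), (1.333, 0), (0, 4)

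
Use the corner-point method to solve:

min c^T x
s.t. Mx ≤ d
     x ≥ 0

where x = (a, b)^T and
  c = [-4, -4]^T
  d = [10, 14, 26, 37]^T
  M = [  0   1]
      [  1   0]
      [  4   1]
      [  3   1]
a = 4, b = 10, z = -56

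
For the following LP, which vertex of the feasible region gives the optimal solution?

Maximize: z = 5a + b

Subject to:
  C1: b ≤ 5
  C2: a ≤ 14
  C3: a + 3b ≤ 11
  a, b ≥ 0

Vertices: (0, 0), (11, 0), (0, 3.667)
Evaluating z = 5a + b at each vertex:
  (0, 0): z = 0
  (11, 0): z = 55
  (0, 3.667): z = 3.667

The largest value is z = 55, attained at (11, 0).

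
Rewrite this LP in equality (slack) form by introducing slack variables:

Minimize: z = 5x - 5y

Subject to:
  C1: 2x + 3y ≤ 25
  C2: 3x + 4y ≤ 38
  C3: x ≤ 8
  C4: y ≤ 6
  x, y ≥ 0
min z = 5x - 5y

s.t.
  2x + 3y + s1 = 25
  3x + 4y + s2 = 38
  x + s3 = 8
  y + s4 = 6
  x, y, s1, s2, s3, s4 ≥ 0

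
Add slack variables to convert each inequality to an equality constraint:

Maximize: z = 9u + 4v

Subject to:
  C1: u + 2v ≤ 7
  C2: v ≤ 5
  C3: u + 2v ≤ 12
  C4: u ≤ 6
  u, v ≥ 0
max z = 9u + 4v

s.t.
  u + 2v + s1 = 7
  v + s2 = 5
  u + 2v + s3 = 12
  u + s4 = 6
  u, v, s1, s2, s3, s4 ≥ 0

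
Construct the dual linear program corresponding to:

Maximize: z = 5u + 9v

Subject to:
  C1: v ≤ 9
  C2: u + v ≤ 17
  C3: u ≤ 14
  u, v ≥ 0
Minimize: z = 9y1 + 17y2 + 14y3

Subject to:
  C1: -y2 - y3 ≤ -5
  C2: -y1 - y2 ≤ -9
  y1, y2, y3 ≥ 0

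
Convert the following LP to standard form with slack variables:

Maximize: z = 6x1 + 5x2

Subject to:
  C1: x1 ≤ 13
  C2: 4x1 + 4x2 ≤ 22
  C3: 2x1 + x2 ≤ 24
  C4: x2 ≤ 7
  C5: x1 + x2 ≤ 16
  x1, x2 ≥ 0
max z = 6x1 + 5x2

s.t.
  x1 + s1 = 13
  4x1 + 4x2 + s2 = 22
  2x1 + x2 + s3 = 24
  x2 + s4 = 7
  x1 + x2 + s5 = 16
  x1, x2, s1, s2, s3, s4, s5 ≥ 0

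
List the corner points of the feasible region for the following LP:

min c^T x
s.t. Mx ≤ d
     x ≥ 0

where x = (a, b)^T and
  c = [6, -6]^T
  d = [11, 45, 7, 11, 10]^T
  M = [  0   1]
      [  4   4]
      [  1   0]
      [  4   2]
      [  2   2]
Each vertex is the intersection of two constraint boundaries that also satisfies all remaining constraints:
  a = 0 and b = 0 → (0, 0)
  4a + 2b = 11 and b = 0 → (2.75, 0)
  4a + 2b = 11 and 2a + 2b = 10 → (0.5, 4.5)
  2a + 2b = 10 and a = 0 → (0, 5)

Vertices: (0, 0), (2.75, 0), (0.5, 4.5), (0, 5)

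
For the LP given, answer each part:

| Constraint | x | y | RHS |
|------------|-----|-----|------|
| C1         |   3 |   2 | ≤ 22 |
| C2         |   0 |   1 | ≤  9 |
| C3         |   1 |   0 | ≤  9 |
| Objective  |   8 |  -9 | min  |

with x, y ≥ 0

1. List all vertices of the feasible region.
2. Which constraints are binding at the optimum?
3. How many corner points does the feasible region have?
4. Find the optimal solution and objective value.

1. (0, 0), (7.333, 0), (1.333, 9), (0, 9)
2. C2, x ≥ 0
3. 4
4. x = 0, y = 9, z = -81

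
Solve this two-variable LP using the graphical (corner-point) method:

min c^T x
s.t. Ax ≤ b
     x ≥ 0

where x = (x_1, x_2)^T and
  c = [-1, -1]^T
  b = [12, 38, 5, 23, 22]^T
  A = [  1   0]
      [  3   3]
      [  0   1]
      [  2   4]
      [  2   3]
x_1 = 11, x_2 = 0, z = -11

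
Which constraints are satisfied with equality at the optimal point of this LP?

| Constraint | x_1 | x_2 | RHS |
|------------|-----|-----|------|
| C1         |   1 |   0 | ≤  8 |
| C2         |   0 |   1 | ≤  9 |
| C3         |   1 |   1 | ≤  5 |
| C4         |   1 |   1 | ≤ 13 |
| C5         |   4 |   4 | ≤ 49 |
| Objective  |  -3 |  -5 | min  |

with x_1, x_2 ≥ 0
Optimal: x_1 = 0, x_2 = 5
Slack at optimum:
  C1: slack = 8
  C2: slack = 4
  C3: slack = 0 (binding)
  C4: slack = 8
  C5: slack = 29
  x_1 ≥ 0: x_1 = 0 (binding)
  x_2 ≥ 0: x_2 = 5
Binding constraints: C3, x_1 ≥ 0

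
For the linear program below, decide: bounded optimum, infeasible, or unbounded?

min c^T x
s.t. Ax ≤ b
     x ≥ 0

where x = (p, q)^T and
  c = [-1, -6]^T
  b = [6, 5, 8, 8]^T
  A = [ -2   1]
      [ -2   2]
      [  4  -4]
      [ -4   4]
Feasible point: (0, 0) satisfies every constraint, so the LP is feasible.
Direction d = (1, 1): for each constraint row a, a·d ≤ 0 —
  (-2)(1) + (1)(1) = -1 ≤ 0
  (-2)(1) + (2)(1) = 0 ≤ 0
  (4)(1) + (-4)(1) = 0 ≤ 0
  (-4)(1) + (4)(1) = 0 ≤ 0
and d ≥ 0, so (0, 0) + t·d stays feasible for every t ≥ 0. Along this ray z = -p - 6q changes by -7 per unit t, so z → −∞.

The LP is unbounded; z can be made arbitrarily small.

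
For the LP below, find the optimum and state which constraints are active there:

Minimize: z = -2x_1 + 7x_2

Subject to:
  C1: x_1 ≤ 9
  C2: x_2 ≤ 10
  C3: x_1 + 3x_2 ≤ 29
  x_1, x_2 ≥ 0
Optimal: x_1 = 9, x_2 = 0
Slack at optimum:
  C1: slack = 0 (binding)
  C2: slack = 10
  C3: slack = 20
  x_1 ≥ 0: x_1 = 9
  x_2 ≥ 0: x_2 = 0 (binding)
Binding constraints: C1, x_2 ≥ 0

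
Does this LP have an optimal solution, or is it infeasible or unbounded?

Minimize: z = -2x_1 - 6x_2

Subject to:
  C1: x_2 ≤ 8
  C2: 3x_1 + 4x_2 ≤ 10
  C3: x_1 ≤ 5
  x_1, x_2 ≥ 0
The point (0, 2.5) satisfies every constraint, so the LP is feasible; the constraints give x_1 ≤ 5 and x_2 ≤ 8, which with x_1, x_2 ≥ 0 keep the feasible region inside a bounded box. A feasible, bounded LP attains a finite optimum at a vertex.

Feasible with finite optimum z* = -15 at (0, 2.5).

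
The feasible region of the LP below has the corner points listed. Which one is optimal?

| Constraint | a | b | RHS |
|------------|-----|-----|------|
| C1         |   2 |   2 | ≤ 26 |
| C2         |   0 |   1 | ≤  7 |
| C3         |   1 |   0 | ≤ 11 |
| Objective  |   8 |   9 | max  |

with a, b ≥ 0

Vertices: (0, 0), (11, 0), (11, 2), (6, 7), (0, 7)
(6, 7) with z = 111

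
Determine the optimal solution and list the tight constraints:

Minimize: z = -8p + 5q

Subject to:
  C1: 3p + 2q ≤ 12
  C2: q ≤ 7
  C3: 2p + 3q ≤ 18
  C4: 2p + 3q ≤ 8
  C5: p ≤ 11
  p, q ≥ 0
Optimal: p = 4, q = 0
Slack at optimum:
  C1: slack = 0 (binding)
  C2: slack = 7
  C3: slack = 10
  C4: slack = 0 (binding)
  C5: slack = 7
  p ≥ 0: p = 4
  q ≥ 0: q = 0 (binding)
Binding constraints: C1, C4, q ≥ 0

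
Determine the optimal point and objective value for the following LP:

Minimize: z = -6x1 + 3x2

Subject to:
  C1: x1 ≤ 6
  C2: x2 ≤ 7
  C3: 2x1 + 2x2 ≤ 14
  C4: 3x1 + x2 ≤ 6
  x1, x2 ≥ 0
x1 = 2, x2 = 0, z = -12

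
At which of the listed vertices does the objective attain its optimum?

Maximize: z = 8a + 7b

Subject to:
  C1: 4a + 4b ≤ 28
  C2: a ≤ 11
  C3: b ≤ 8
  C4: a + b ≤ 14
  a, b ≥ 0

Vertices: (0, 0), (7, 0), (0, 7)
(7, 0) with z = 56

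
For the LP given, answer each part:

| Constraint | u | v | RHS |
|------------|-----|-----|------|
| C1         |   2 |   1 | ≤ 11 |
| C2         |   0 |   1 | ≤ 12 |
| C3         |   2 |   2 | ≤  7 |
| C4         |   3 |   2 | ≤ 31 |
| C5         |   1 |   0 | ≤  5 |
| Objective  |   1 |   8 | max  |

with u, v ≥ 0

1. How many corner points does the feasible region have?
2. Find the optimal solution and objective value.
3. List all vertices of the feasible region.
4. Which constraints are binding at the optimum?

1. 3
2. u = 0, v = 3.5, z = 28
3. (0, 0), (3.5, 0), (0, 3.5)
4. C3, u ≥ 0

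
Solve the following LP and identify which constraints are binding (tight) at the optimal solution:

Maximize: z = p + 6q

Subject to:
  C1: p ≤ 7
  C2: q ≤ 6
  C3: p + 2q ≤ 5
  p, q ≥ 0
Optimal: p = 0, q = 2.5
Binding: C3, p ≥ 0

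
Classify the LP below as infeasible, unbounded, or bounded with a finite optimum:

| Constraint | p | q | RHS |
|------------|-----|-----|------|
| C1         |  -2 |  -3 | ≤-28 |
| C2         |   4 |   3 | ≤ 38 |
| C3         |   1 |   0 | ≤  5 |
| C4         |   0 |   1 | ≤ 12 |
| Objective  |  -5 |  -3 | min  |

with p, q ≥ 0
The point (5, 6) satisfies every constraint, so the LP is feasible; the constraints give p ≤ 5 and q ≤ 12, which with p, q ≥ 0 keep the feasible region inside a bounded box. A feasible, bounded LP attains a finite optimum at a vertex.

Evaluating z = -5p - 3q at each vertex:
  (0, 9.333): z = -28
  (5, 6): z = -43
  (0.5, 12): z = -38.5
  (0, 12): z = -36

The LP has an optimal solution: (5, 6) with z = -43.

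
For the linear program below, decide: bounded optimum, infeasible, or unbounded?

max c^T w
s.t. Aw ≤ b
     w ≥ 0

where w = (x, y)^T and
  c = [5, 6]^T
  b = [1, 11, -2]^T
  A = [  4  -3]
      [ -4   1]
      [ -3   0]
Feasible point: (1, 1) satisfies every constraint, so the LP is feasible.
Direction d = (3, 4): for each constraint row a, a·d ≤ 0 —
  (4)(3) + (-3)(4) = 0 ≤ 0
  (-4)(3) + (1)(4) = -8 ≤ 0
  (-3)(3) + (0)(4) = -9 ≤ 0
and d ≥ 0, so (1, 1) + t·d stays feasible for every t ≥ 0. Along this ray z = 5x + 6y changes by 39 per unit t, so z → +∞.

Unbounded: there is a feasible ray along which z → +∞.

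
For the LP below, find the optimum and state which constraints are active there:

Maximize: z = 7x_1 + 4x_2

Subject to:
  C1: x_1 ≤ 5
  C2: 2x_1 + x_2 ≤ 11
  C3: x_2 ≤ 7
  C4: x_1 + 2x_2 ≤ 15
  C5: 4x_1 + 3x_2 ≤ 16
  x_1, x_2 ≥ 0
Optimal: x_1 = 4, x_2 = 0
Slack at optimum:
  C1: slack = 1
  C2: slack = 3
  C3: slack = 7
  C4: slack = 11
  C5: slack = 0 (binding)
  x_1 ≥ 0: x_1 = 4
  x_2 ≥ 0: x_2 = 0 (binding)
Binding constraints: C5, x_2 ≥ 0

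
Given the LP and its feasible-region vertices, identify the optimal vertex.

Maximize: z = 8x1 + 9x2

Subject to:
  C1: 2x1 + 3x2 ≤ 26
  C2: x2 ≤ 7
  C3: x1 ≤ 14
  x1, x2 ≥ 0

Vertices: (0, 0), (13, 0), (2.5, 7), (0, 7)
Evaluating z = 8x1 + 9x2 at each vertex:
  (0, 0): z = 0
  (13, 0): z = 104
  (2.5, 7): z = 83
  (0, 7): z = 63

The largest value is z = 104, attained at (13, 0).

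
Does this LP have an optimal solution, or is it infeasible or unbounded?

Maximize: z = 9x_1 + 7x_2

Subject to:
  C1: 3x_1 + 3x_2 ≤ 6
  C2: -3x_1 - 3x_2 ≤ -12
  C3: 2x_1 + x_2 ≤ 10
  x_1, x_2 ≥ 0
C1 requires 3x_1 + 3x_2 ≤ 6, while C2 (-3x_1 - 3x_2 ≤ -12) is equivalent to 3x_1 + 3x_2 ≥ 12. Together they would need 12 ≤ 3x_1 + 3x_2 ≤ 6, which is impossible since 12 > 6. No point satisfies all constraints.

Infeasible — the constraint set is empty.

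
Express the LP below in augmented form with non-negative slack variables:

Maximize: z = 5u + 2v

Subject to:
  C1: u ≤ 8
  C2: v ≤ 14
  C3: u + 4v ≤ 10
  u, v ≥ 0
max z = 5u + 2v

s.t.
  u + s1 = 8
  v + s2 = 14
  u + 4v + s3 = 10
  u, v, s1, s2, s3 ≥ 0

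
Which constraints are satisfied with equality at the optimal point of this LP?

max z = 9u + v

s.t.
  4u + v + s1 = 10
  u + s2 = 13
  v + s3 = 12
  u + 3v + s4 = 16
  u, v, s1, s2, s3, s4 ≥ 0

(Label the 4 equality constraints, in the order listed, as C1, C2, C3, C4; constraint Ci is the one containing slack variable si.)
Optimal: u = 2.5, v = 0
Slack at optimum:
  C1: slack = 0 (binding)
  C2: slack = 10.5
  C3: slack = 12
  C4: slack = 13.5
  u ≥ 0: u = 2.5
  v ≥ 0: v = 0 (binding)
Binding constraints: C1, v ≥ 0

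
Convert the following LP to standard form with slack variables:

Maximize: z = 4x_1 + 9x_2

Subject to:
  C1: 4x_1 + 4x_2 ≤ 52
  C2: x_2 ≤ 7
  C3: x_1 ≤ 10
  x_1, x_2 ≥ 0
max z = 4x_1 + 9x_2

s.t.
  4x_1 + 4x_2 + s1 = 52
  x_2 + s2 = 7
  x_1 + s3 = 10
  x_1, x_2, s1, s2, s3 ≥ 0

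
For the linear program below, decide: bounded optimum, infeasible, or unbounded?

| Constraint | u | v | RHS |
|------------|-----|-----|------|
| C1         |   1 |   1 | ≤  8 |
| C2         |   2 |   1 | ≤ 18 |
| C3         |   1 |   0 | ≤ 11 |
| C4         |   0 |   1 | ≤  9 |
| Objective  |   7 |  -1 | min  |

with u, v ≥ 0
The point (0, 8) satisfies every constraint, so the LP is feasible; the constraints give u ≤ 11 and v ≤ 9, which with u, v ≥ 0 keep the feasible region inside a bounded box. A feasible, bounded LP attains a finite optimum at a vertex.

Feasible with finite optimum z* = -8 at (0, 8).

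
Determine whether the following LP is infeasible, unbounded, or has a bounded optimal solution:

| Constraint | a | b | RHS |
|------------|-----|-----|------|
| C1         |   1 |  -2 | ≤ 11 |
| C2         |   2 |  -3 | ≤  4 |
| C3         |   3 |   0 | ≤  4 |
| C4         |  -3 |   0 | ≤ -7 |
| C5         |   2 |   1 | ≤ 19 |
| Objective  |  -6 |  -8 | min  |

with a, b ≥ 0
C3 requires 3a ≤ 4, while C4 (-3a ≤ -7) is equivalent to 3a ≥ 7. Together they would need 7 ≤ 3a ≤ 4, which is impossible since 7 > 4. No point satisfies all constraints.

Infeasible — the constraint set is empty.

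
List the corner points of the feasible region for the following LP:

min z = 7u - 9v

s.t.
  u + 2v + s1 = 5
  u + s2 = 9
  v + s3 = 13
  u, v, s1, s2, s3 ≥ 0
Each vertex is the intersection of two constraint boundaries that also satisfies all remaining constraints:
  u = 0 and v = 0 → (0, 0)
  u + 2v = 5 and v = 0 → (5, 0)
  u + 2v = 5 and u = 0 → (0, 2.5)

Vertices: (0, 0), (5, 0), (0, 2.5)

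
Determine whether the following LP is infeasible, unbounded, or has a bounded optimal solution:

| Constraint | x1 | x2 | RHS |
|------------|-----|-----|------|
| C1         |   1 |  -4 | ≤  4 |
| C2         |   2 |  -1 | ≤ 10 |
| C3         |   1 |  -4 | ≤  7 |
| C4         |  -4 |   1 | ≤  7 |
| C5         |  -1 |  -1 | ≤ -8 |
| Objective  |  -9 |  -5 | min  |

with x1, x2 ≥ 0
Feasible point: (1, 7) satisfies every constraint, so the LP is feasible.
Direction d = (1, 2): for each constraint row a, a·d ≤ 0 —
  (1)(1) + (-4)(2) = -7 ≤ 0
  (2)(1) + (-1)(2) = 0 ≤ 0
  (1)(1) + (-4)(2) = -7 ≤ 0
  (-4)(1) + (1)(2) = -2 ≤ 0
  (-1)(1) + (-1)(2) = -3 ≤ 0
and d ≥ 0, so (1, 7) + t·d stays feasible for every t ≥ 0. Along this ray z = -9x1 - 5x2 changes by -19 per unit t, so z → −∞.

The LP is unbounded; z can be made arbitrarily small.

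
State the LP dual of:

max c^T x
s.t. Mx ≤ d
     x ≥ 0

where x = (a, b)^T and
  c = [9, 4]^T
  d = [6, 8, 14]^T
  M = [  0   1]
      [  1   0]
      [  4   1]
Minimize: z = 6y1 + 8y2 + 14y3

Subject to:
  C1: -y2 - 4y3 ≤ -9
  C2: -y1 - y3 ≤ -4
  y1, y2, y3 ≥ 0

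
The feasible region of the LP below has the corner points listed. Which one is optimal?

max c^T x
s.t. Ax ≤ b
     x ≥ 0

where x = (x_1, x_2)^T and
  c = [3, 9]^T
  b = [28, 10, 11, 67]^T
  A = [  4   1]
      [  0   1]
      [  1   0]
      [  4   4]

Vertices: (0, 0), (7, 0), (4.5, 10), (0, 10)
Evaluating z = 3x_1 + 9x_2 at each vertex:
  (0, 0): z = 0
  (7, 0): z = 21
  (4.5, 10): z = 103.5
  (0, 10): z = 90

The largest value is z = 103.5, attained at (4.5, 10).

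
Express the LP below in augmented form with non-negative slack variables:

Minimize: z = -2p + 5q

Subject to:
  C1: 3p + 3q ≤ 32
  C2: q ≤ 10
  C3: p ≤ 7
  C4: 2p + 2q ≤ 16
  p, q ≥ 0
min z = -2p + 5q

s.t.
  3p + 3q + s1 = 32
  q + s2 = 10
  p + s3 = 7
  2p + 2q + s4 = 16
  p, q, s1, s2, s3, s4 ≥ 0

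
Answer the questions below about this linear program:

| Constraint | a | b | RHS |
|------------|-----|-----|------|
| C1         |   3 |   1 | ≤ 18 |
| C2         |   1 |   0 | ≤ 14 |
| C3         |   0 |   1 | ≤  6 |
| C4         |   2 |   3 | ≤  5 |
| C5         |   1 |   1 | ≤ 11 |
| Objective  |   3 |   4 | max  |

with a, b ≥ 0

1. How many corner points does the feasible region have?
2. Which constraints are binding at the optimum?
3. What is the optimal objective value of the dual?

1. 3
2. C4, b ≥ 0
3. 7.5 (by strong duality, equal to the primal optimum)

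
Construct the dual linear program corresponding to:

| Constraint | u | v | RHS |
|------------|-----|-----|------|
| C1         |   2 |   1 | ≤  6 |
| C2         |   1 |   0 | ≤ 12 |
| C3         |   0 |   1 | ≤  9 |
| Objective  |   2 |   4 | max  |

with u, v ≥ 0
Minimize: z = 6y1 + 12y2 + 9y3

Subject to:
  C1: -2y1 - y2 ≤ -2
  C2: -y1 - y3 ≤ -4
  y1, y2, y3 ≥ 0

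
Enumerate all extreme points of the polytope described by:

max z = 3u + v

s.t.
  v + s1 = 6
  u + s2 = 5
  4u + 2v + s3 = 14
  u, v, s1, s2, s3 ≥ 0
Each vertex is the intersection of two constraint boundaries that also satisfies all remaining constraints:
  u = 0 and v = 0 → (0, 0)
  4u + 2v = 14 and v = 0 → (3.5, 0)
  v = 6 and 4u + 2v = 14 → (0.5, 6)
  v = 6 and u = 0 → (0, 6)

Vertices: (0, 0), (3.5, 0), (0.5, 6), (0, 6)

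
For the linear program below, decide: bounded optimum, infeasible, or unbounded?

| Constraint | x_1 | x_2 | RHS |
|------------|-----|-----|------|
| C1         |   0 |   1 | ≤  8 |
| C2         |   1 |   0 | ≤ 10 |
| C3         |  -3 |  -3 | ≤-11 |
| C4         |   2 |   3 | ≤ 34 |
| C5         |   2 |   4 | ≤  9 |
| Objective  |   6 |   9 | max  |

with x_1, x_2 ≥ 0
The point (4.5, 0) satisfies every constraint, so the LP is feasible; the constraints give x_1 ≤ 10 and x_2 ≤ 8, which with x_1, x_2 ≥ 0 keep the feasible region inside a bounded box. A feasible, bounded LP attains a finite optimum at a vertex.

Evaluating z = 6x_1 + 9x_2 at each vertex:
  (3.667, 0): z = 22
  (4.5, 0): z = 27
  (2.833, 0.8333): z = 24.5

Feasible with finite optimum z* = 27 at (4.5, 0).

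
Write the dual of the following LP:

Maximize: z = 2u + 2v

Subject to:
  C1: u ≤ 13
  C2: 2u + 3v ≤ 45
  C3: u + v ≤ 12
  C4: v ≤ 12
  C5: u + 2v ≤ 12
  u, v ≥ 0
Minimize: z = 13y1 + 45y2 + 12y3 + 12y4 + 12y5

Subject to:
  C1: -y1 - 2y2 - y3 - y5 ≤ -2
  C2: -3y2 - y3 - y4 - 2y5 ≤ -2
  y1, y2, y3, y4, y5 ≥ 0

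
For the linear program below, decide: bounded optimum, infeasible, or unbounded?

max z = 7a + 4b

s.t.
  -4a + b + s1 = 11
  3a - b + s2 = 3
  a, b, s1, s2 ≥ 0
Feasible point: (0, 0) satisfies every constraint, so the LP is feasible.
Direction d = (1, 4): for each constraint row a, a·d ≤ 0 —
  (-4)(1) + (1)(4) = 0 ≤ 0
  (3)(1) + (-1)(4) = -1 ≤ 0
and d ≥ 0, so (0, 0) + t·d stays feasible for every t ≥ 0. Along this ray z = 7a + 4b changes by 23 per unit t, so z → +∞.

Unbounded: there is a feasible ray along which z → +∞.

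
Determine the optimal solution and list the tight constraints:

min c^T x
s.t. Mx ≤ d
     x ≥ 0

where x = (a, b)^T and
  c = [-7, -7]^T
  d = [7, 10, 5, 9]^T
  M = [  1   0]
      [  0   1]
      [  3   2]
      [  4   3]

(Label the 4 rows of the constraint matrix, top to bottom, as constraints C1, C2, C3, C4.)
Optimal: a = 0, b = 2.5
Slack at optimum:
  C1: slack = 7
  C2: slack = 7.5
  C3: slack = 0 (binding)
  C4: slack = 1.5
  a ≥ 0: a = 0 (binding)
  b ≥ 0: b = 2.5
Binding constraints: C3, a ≥ 0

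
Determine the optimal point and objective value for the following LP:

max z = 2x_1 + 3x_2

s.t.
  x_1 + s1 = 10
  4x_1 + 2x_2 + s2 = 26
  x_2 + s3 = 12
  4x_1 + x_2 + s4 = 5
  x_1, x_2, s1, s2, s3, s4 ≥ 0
x_1 = 0, x_2 = 5, z = 15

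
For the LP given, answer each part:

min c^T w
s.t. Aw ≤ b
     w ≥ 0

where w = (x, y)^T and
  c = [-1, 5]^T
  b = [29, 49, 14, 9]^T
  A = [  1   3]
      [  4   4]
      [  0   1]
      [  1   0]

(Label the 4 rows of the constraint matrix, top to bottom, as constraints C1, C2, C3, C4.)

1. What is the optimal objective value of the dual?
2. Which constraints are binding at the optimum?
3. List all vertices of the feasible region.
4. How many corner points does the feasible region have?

1. -9 (by strong duality, equal to the primal optimum)
2. C4, y ≥ 0
3. (0, 0), (9, 0), (9, 3.25), (3.875, 8.375), (0, 9.667)
4. 5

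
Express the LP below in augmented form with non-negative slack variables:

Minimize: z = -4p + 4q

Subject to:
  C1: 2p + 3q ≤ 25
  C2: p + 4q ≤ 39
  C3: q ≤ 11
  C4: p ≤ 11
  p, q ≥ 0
min z = -4p + 4q

s.t.
  2p + 3q + s1 = 25
  p + 4q + s2 = 39
  q + s3 = 11
  p + s4 = 11
  p, q, s1, s2, s3, s4 ≥ 0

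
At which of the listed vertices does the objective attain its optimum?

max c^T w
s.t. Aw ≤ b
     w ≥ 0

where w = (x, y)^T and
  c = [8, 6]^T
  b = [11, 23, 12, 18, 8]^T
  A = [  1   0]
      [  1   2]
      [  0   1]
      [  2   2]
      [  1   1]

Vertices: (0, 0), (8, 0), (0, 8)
(8, 0) with z = 64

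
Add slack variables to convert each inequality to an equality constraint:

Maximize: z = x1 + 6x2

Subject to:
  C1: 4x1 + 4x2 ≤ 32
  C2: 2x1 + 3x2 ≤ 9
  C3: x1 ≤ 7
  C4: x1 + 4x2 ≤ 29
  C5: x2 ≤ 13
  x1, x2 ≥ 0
max z = x1 + 6x2

s.t.
  4x1 + 4x2 + s1 = 32
  2x1 + 3x2 + s2 = 9
  x1 + s3 = 7
  x1 + 4x2 + s4 = 29
  x2 + s5 = 13
  x1, x2, s1, s2, s3, s4, s5 ≥ 0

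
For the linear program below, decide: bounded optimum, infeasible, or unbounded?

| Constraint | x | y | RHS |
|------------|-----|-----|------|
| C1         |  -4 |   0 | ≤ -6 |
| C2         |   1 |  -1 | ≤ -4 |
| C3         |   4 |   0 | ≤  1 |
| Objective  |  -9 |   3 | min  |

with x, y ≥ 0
C3 requires 4x ≤ 1, while C1 (-4x ≤ -6) is equivalent to 4x ≥ 6. Together they would need 6 ≤ 4x ≤ 1, which is impossible since 6 > 1. No point satisfies all constraints.

Infeasible — the constraint set is empty.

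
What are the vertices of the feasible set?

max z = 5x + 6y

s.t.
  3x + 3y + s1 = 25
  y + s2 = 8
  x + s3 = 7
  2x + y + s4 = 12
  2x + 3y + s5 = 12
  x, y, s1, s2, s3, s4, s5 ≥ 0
Each vertex is the intersection of two constraint boundaries that also satisfies all remaining constraints:
  x = 0 and y = 0 → (0, 0)
  2x + y = 12 and 2x + 3y = 12 → (6, 0)
  2x + 3y = 12 and x = 0 → (0, 4)

Vertices: (0, 0), (6, 0), (0, 4)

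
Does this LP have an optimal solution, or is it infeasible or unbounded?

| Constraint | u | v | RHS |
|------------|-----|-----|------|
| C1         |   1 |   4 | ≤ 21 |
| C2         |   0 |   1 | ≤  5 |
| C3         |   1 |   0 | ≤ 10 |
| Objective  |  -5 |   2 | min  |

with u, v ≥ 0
The point (10, 0) satisfies every constraint, so the LP is feasible; the constraints give u ≤ 10 and v ≤ 5, which with u, v ≥ 0 keep the feasible region inside a bounded box. A feasible, bounded LP attains a finite optimum at a vertex.

Bounded optimum: z* = -50 at (10, 0).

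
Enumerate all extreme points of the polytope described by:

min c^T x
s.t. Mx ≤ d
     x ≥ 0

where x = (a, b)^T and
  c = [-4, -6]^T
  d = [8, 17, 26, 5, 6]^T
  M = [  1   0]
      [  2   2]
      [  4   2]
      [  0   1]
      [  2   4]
Each vertex is the intersection of two constraint boundaries that also satisfies all remaining constraints:
  a = 0 and b = 0 → (0, 0)
  2a + 4b = 6 and b = 0 → (3, 0)
  2a + 4b = 6 and a = 0 → (0, 1.5)

Vertices: (0, 0), (3, 0), (0, 1.5)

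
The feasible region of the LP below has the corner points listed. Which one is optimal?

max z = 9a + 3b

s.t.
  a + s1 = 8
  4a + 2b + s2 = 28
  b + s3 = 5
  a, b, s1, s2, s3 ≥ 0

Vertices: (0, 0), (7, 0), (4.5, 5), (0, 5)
Evaluating z = 9a + 3b at each vertex:
  (0, 0): z = 0
  (7, 0): z = 63
  (4.5, 5): z = 55.5
  (0, 5): z = 15

The largest value is z = 63, attained at (7, 0).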